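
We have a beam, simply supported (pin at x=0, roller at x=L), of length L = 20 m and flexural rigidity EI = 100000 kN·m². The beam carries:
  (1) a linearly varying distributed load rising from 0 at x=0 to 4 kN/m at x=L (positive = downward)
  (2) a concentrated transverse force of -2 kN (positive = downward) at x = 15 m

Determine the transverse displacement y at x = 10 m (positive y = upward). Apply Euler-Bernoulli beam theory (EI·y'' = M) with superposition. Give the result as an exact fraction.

y(10) = -63/1600 m

Load 1 — triangular load w₀=4 kN/m (0→w₀ over full span):
  y_1 = -w₀x(7L⁴-10L²x²+3x⁴)/(360LEI) = -4·10·(7·20⁴-10·20²·10²+3·10⁴)/(360·20·100000) = -1/24 m
Load 2 — point force P=-2 kN at a=15 m (b=L-a=5):
  y_2 = -Pbx(L²-b²-x²)/(6LEI)  [x≤a] = -(-2)·5·10·(20²-5²-10²)/(6·20·100000) = 11/4800 m
Superposition: y = Σ y_i = -63/1600 m ≈ -0.039375 m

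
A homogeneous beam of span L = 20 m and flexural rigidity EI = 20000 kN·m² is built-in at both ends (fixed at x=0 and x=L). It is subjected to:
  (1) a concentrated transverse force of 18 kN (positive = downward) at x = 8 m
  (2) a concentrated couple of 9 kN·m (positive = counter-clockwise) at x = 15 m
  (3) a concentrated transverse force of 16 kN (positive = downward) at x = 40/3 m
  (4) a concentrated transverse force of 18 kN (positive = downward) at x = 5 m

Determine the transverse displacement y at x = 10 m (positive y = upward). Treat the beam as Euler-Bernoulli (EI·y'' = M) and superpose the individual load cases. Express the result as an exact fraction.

Load 1 — point force P=18 kN at a=8 m (b=L-a=12):
  y_1 = -Pa²(L-x)²(3bL-(3b+a)(L-x))/(6L³EI)  [x>a] = -18·8²·(20-10)²·(3·12·20-(3·12+8)·(20-10))/(6·20³·20000) = -21/625 m
Load 2 — applied couple M₀=9 kN·m at a=15 m (b=L-a=5):
  y_2 = (R_Ax³/6 - M_Ax²/2)/EI  [x≤a] with R_A=81/160, M_A=45/16 = ((81/160)·10³/6 - (45/16)·10²/2)/20000 = -9/3200 m
Load 3 — point force P=16 kN at a=40/3 m (b=L-a=20/3):
  y_3 = -Pb²x²(3aL-(3a+b)x)/(6L³EI)  [x≤a] = -16·(20/3)²·10²·(3·(40/3)·20-(3·(40/3)+(20/3))·10)/(6·20³·20000) = -2/81 m
Load 4 — point force P=18 kN at a=5 m (b=L-a=15):
  y_4 = -Pa²(L-x)²(3bL-(3b+a)(L-x))/(6L³EI)  [x>a] = -18·5²·(20-10)²·(3·15·20-(3·15+5)·(20-10))/(6·20³·20000) = -3/160 m
Superposition: y = Σ y_i = -517453/6480000 m ≈ -0.079854 m

y(10) = -517453/6480000 m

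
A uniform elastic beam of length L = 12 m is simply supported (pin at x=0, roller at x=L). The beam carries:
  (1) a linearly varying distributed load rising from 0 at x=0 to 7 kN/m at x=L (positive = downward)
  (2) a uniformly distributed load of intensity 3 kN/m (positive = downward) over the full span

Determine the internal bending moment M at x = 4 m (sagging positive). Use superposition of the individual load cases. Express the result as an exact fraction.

Load 1 — triangular load w₀=7 kN/m (0→w₀ over full span):
  M_1 = w₀Lx/6 - w₀x³/(6L) = 7·12·4/6 - 7·4³/(6·12) = 448/9 kN·m
Load 2 — uniform load w=3 kN/m over full span:
  M_2 = wx(L-x)/2 = 3·4·(12-4)/2 = 48 kN·m
Superposition: M = Σ M_i = 880/9 kN·m ≈ 97.777778 kN·m

M(4) = 880/9 kN·m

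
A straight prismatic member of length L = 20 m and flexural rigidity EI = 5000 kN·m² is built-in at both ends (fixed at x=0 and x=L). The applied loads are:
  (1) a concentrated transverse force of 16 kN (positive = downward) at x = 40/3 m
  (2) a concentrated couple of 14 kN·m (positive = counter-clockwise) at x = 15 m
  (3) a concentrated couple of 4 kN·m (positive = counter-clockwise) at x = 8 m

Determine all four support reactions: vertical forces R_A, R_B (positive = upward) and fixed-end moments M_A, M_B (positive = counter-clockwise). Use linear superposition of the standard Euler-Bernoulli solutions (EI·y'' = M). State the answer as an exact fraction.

R_A = 282077/54000 kN, M_A = 154217/5400 kN·m, R_B = 581923/54000 kN, M_B = -263263/5400 kN·m

Load 1 — point force P=16 kN at a=40/3 m (b=L-a=20/3):
  R_A = Pb²(3a+b)/L³ = 16·(20/3)²·(3·(40/3)+(20/3))/20³ = 112/27 kN
  M_A = Pab²/L² = 16·(40/3)·(20/3)²/20² = 640/27 kN·m
  R_B = Pa²(a+3b)/L³ = 16·(40/3)²·((40/3)+3·(20/3))/20³ = 320/27 kN
  M_B = -Pa²b/L² = -16·(40/3)²·(20/3)/20² = -1280/27 kN·m
Load 2 — applied couple M₀=14 kN·m at a=15 m (b=L-a=5):
  R_A = 6M₀ab/L³ = 6·14·15·5/20³ = 63/80 kN
  M_A = M₀b(2a-b)/L² = 14·5·(2·15-5)/20² = 35/8 kN·m
  R_B = -6M₀ab/L³ = -6·14·15·5/20³ = -63/80 kN
  M_B = M₀a(2b-a)/L² = 14·15·(2·5-15)/20² = -21/8 kN·m
Load 3 — applied couple M₀=4 kN·m at a=8 m (b=L-a=12):
  R_A = 6M₀ab/L³ = 6·4·8·12/20³ = 36/125 kN
  M_A = M₀b(2a-b)/L² = 4·12·(2·8-12)/20² = 12/25 kN·m
  R_B = -6M₀ab/L³ = -6·4·8·12/20³ = -36/125 kN
  M_B = M₀a(2b-a)/L² = 4·8·(2·12-8)/20² = 32/25 kN·m
Superposition: R_A = 282077/54000 kN, M_A = 154217/5400 kN·m, R_B = 581923/54000 kN, M_B = -263263/5400 kN·m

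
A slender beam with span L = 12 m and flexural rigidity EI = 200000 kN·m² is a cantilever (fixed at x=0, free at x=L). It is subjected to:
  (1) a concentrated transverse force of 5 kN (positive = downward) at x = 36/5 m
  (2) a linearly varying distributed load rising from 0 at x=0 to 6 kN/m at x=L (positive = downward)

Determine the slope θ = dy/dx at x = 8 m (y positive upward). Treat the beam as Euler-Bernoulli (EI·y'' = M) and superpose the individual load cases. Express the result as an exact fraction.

θ(8) = -2563/375000 rad

Load 1 — point force P=5 kN at a=36/5 m (b=L-a=24/5):
  θ_1 = -Pa²/(2EI)  [x>a] = -5·(36/5)²/(2·200000) = -81/125000 rad
Load 2 — triangular load w₀=6 kN/m (0→w₀ over full span):
  θ_2 = (w₀Lx²/4-w₀L²x/3-w₀x⁴/(24L))/EI = (6·12·8²/4-6·12²·8/3-6·8⁴/(24·12))/200000 = -58/9375 rad
Superposition: θ = Σ θ_i = -2563/375000 rad ≈ -0.006835 rad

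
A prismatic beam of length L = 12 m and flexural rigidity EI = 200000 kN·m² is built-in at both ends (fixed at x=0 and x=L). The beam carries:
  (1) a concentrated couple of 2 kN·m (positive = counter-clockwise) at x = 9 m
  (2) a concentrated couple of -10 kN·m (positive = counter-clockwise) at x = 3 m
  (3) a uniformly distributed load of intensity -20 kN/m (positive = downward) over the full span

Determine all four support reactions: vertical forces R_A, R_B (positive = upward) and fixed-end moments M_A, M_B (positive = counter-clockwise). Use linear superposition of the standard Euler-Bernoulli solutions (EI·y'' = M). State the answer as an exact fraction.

Load 1 — applied couple M₀=2 kN·m at a=9 m (b=L-a=3):
  R_A = 6M₀ab/L³ = 6·2·9·3/12³ = 3/16 kN
  M_A = M₀b(2a-b)/L² = 2·3·(2·9-3)/12² = 5/8 kN·m
  R_B = -6M₀ab/L³ = -6·2·9·3/12³ = -3/16 kN
  M_B = M₀a(2b-a)/L² = 2·9·(2·3-9)/12² = -3/8 kN·m
Load 2 — applied couple M₀=-10 kN·m at a=3 m (b=L-a=9):
  R_A = 6M₀ab/L³ = 6·(-10)·3·9/12³ = -15/16 kN
  M_A = M₀b(2a-b)/L² = (-10)·9·(2·3-9)/12² = 15/8 kN·m
  R_B = -6M₀ab/L³ = -6·(-10)·3·9/12³ = 15/16 kN
  M_B = M₀a(2b-a)/L² = (-10)·3·(2·9-3)/12² = -25/8 kN·m
Load 3 — uniform load w=-20 kN/m over full span:
  R_A = wL/2 = (-20)·12/2 = -120 kN
  M_A = wL²/12 = (-20)·12²/12 = -240 kN·m
  R_B = wL/2 = (-20)·12/2 = -120 kN
  M_B = -wL²/12 = -(-20)·12²/12 = 240 kN·m
Superposition: R_A = -483/4 kN, M_A = -475/2 kN·m, R_B = -477/4 kN, M_B = 473/2 kN·m

R_A = -483/4 kN, M_A = -475/2 kN·m, R_B = -477/4 kN, M_B = 473/2 kN·m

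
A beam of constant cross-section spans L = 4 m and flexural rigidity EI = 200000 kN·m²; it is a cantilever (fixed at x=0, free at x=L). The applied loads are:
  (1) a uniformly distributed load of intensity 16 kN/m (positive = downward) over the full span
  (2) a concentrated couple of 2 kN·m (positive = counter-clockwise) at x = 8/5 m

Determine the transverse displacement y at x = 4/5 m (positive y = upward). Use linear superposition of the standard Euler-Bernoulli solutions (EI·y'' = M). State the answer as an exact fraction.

Load 1 — uniform load w=16 kN/m over full span:
  y_1 = -wx²(x²-4Lx+6L²)/(24EI) = -16·(4/5)²·((4/5)²-4·4·(4/5)+6·4²)/(24·200000) = -1048/5859375 m
Load 2 — applied couple M₀=2 kN·m at a=8/5 m (b=L-a=12/5):
  y_2 = M₀x²/(2EI)  [x≤a] = 2·(4/5)²/(2·200000) = 1/312500 m
Superposition: y = Σ y_i = -4117/23437500 m ≈ -0.000176 m

y(4/5) = -4117/23437500 m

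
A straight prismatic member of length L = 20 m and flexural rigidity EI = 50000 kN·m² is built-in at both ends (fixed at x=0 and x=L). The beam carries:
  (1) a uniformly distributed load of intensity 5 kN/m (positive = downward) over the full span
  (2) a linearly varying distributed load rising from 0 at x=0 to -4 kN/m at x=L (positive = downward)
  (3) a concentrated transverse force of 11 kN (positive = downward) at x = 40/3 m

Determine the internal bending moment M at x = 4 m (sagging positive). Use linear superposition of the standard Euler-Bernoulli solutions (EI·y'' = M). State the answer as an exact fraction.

Load 1 — uniform load w=5 kN/m over full span:
  M_1 = wLx/2 - wL²/12 - wx²/2 = 5·20·4/2 - 5·20²/12 - 5·4²/2 = -20/3 kN·m
Load 2 — triangular load w₀=-4 kN/m (0→w₀ over full span):
  M_2 = 3w₀Lx/20 - w₀L²/30 - w₀x³/(6L) = 3·(-4)·20·4/20 - (-4)·20²/30 - (-4)·4³/(6·20) = 112/15 kN·m
Load 3 — point force P=11 kN at a=40/3 m (b=L-a=20/3):
  M_3 = Pb²(3a+b)x/L³ - Pab²/L²  [x≤a] = 11·(20/3)²·(3·(40/3)+(20/3))·4/20³ - 11·(40/3)·(20/3)²/20² = -44/9 kN·m
Superposition: M = Σ M_i = -184/45 kN·m ≈ -4.088889 kN·m

M(4) = -184/45 kN·m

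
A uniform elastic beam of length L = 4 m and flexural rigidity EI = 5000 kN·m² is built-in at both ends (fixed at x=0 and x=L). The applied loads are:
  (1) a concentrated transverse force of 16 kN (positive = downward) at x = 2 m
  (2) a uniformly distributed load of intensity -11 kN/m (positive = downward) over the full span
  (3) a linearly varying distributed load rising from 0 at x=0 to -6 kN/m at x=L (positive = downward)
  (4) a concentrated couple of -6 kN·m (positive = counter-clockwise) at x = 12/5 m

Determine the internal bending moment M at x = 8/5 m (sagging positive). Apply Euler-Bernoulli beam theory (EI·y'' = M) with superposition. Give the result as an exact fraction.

M(8/5) = -1772/375 kN·m

Load 1 — point force P=16 kN at a=2 m (b=L-a=2):
  M_1 = Pb²(3a+b)x/L³ - Pab²/L²  [x≤a] = 16·2²·(3·2+2)·(8/5)/4³ - 16·2·2²/4² = 24/5 kN·m
Load 2 — uniform load w=-11 kN/m over full span:
  M_2 = wLx/2 - wL²/12 - wx²/2 = (-11)·4·(8/5)/2 - (-11)·4²/12 - (-11)·(8/5)²/2 = -484/75 kN·m
Load 3 — triangular load w₀=-6 kN/m (0→w₀ over full span):
  M_3 = 3w₀Lx/20 - w₀L²/30 - w₀x³/(6L) = 3·(-6)·4·(8/5)/20 - (-6)·4²/30 - (-6)·(8/5)³/(6·4) = -192/125 kN·m
Load 4 — applied couple M₀=-6 kN·m at a=12/5 m (b=L-a=8/5):
  M_4 = R_Ax - M_A  [x≤a] with R_A=-54/25, M_A=-48/25 = (-54/25)·(8/5) - (-48/25) = -192/125 kN·m
Superposition: M = Σ M_i = -1772/375 kN·m ≈ -4.725333 kN·m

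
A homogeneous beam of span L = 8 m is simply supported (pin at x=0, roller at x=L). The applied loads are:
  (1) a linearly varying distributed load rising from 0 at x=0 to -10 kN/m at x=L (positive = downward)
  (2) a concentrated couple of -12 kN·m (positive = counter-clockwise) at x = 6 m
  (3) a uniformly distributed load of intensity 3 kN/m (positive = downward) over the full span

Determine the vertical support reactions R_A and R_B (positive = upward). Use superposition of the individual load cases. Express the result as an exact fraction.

R_A = -17/6 kN, R_B = -79/6 kN

Load 1 — triangular load w₀=-10 kN/m (0→w₀ over full span):
  R_A = w₀L/6 = (-10)·8/6 = -40/3 kN
  R_B = w₀L/3 = (-10)·8/3 = -80/3 kN
Load 2 — applied couple M₀=-12 kN·m at a=6 m (b=L-a=2):
  R_A = M₀/L = (-12)/8 = -3/2 kN
  R_B = -M₀/L = -(-12)/8 = 3/2 kN
Load 3 — uniform load w=3 kN/m over full span:
  R_A = wL/2 = 3·8/2 = 12 kN
  R_B = wL/2 = 3·8/2 = 12 kN
Superposition: R_A = -17/6 kN, R_B = -79/6 kN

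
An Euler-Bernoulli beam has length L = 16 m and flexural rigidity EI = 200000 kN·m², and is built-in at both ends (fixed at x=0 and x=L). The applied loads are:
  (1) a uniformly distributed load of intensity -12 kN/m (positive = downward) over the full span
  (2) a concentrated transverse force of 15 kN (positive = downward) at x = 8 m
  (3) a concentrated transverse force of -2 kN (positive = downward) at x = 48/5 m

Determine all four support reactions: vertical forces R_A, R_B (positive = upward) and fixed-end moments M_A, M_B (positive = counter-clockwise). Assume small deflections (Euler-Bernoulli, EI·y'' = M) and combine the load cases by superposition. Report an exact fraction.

R_A = -22301/250 kN, M_A = -28634/125 kN·m, R_B = -22449/250 kN, M_B = 28826/125 kN·m

Load 1 — uniform load w=-12 kN/m over full span:
  R_A = wL/2 = (-12)·16/2 = -96 kN
  M_A = wL²/12 = (-12)·16²/12 = -256 kN·m
  R_B = wL/2 = (-12)·16/2 = -96 kN
  M_B = -wL²/12 = -(-12)·16²/12 = 256 kN·m
Load 2 — point force P=15 kN at a=8 m (b=L-a=8):
  R_A = Pb²(3a+b)/L³ = 15·8²·(3·8+8)/16³ = 15/2 kN
  M_A = Pab²/L² = 15·8·8²/16² = 30 kN·m
  R_B = Pa²(a+3b)/L³ = 15·8²·(8+3·8)/16³ = 15/2 kN
  M_B = -Pa²b/L² = -15·8²·8/16² = -30 kN·m
Load 3 — point force P=-2 kN at a=48/5 m (b=L-a=32/5):
  R_A = Pb²(3a+b)/L³ = (-2)·(32/5)²·(3·(48/5)+(32/5))/16³ = -88/125 kN
  M_A = Pab²/L² = (-2)·(48/5)·(32/5)²/16² = -384/125 kN·m
  R_B = Pa²(a+3b)/L³ = (-2)·(48/5)²·((48/5)+3·(32/5))/16³ = -162/125 kN
  M_B = -Pa²b/L² = -(-2)·(48/5)²·(32/5)/16² = 576/125 kN·m
Superposition: R_A = -22301/250 kN, M_A = -28634/125 kN·m, R_B = -22449/250 kN, M_B = 28826/125 kN·m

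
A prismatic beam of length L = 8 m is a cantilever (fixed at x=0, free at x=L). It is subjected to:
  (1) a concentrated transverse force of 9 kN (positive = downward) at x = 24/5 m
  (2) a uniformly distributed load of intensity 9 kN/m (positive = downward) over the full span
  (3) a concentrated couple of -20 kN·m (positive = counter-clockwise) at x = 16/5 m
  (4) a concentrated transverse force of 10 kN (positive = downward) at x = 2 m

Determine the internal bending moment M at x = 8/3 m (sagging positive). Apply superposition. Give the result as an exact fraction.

M(8/3) = -836/5 kN·m

Load 1 — point force P=9 kN at a=24/5 m (b=L-a=16/5):
  M_1 = -P(a-x)  [x≤a] = -9·((24/5)-(8/3)) = -96/5 kN·m
Load 2 — uniform load w=9 kN/m over full span:
  M_2 = -w(L-x)²/2 = -9·(8-(8/3))²/2 = -128 kN·m
Load 3 — applied couple M₀=-20 kN·m at a=16/5 m (b=L-a=24/5):
  M_3 = M₀  [x≤a] = (-20) = -20 kN·m
Load 4 — point force P=10 kN at a=2 m (b=L-a=6):
  M_4 = 0  [x>a] = 0 kN·m
Superposition: M = Σ M_i = -836/5 kN·m ≈ -167.200000 kN·m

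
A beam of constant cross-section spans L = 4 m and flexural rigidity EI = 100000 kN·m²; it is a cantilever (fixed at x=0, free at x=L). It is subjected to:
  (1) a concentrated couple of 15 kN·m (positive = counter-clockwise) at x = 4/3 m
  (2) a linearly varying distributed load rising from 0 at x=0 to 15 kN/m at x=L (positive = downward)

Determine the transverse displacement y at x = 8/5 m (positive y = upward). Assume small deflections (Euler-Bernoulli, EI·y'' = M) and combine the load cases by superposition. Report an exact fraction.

Load 1 — applied couple M₀=15 kN·m at a=4/3 m (b=L-a=8/3):
  y_1 = M₀a(2x-a)/(2EI)  [x>a] = 15·(4/3)·(2·(8/5)-(4/3))/(2·100000) = 7/37500 m
Load 2 — triangular load w₀=15 kN/m (0→w₀ over full span):
  y_2 = (w₀Lx³/12-w₀L²x²/6-w₀x⁵/(120L))/EI = (15·4·(8/5)³/12-15·4²·(8/5)²/6-15·(8/5)⁵/(120·4))/100000 = -8032/9765625 m
Superposition: y = Σ y_i = -74509/117187500 m ≈ -0.000636 m

y(8/5) = -74509/117187500 m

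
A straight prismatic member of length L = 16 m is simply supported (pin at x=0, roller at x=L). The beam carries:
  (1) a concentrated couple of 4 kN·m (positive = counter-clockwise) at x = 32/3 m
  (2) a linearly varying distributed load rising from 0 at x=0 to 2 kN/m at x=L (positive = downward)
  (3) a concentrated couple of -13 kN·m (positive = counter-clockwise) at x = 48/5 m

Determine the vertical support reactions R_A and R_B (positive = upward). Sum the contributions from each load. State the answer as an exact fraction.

Load 1 — applied couple M₀=4 kN·m at a=32/3 m (b=L-a=16/3):
  R_A = M₀/L = 4/16 = 1/4 kN
  R_B = -M₀/L = -4/16 = -1/4 kN
Load 2 — triangular load w₀=2 kN/m (0→w₀ over full span):
  R_A = w₀L/6 = 2·16/6 = 16/3 kN
  R_B = w₀L/3 = 2·16/3 = 32/3 kN
Load 3 — applied couple M₀=-13 kN·m at a=48/5 m (b=L-a=32/5):
  R_A = M₀/L = (-13)/16 = -13/16 kN
  R_B = -M₀/L = -(-13)/16 = 13/16 kN
Superposition: R_A = 229/48 kN, R_B = 539/48 kN

R_A = 229/48 kN, R_B = 539/48 kN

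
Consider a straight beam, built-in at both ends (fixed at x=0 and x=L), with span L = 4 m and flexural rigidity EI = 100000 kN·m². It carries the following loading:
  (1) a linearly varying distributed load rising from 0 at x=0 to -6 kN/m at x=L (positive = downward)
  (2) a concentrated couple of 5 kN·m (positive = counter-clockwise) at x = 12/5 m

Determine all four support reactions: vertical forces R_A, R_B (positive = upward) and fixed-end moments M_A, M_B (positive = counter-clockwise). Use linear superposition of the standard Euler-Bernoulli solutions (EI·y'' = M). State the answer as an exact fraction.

R_A = -9/5 kN, M_A = -8/5 kN·m, R_B = -51/5 kN, M_B = 27/5 kN·m

Load 1 — triangular load w₀=-6 kN/m (0→w₀ over full span):
  R_A = 3w₀L/20 = 3·(-6)·4/20 = -18/5 kN
  M_A = w₀L²/30 = (-6)·4²/30 = -16/5 kN·m
  R_B = 7w₀L/20 = 7·(-6)·4/20 = -42/5 kN
  M_B = -w₀L²/20 = -(-6)·4²/20 = 24/5 kN·m
Load 2 — applied couple M₀=5 kN·m at a=12/5 m (b=L-a=8/5):
  R_A = 6M₀ab/L³ = 6·5·(12/5)·(8/5)/4³ = 9/5 kN
  M_A = M₀b(2a-b)/L² = 5·(8/5)·(2·(12/5)-(8/5))/4² = 8/5 kN·m
  R_B = -6M₀ab/L³ = -6·5·(12/5)·(8/5)/4³ = -9/5 kN
  M_B = M₀a(2b-a)/L² = 5·(12/5)·(2·(8/5)-(12/5))/4² = 3/5 kN·m
Superposition: R_A = -9/5 kN, M_A = -8/5 kN·m, R_B = -51/5 kN, M_B = 27/5 kN·m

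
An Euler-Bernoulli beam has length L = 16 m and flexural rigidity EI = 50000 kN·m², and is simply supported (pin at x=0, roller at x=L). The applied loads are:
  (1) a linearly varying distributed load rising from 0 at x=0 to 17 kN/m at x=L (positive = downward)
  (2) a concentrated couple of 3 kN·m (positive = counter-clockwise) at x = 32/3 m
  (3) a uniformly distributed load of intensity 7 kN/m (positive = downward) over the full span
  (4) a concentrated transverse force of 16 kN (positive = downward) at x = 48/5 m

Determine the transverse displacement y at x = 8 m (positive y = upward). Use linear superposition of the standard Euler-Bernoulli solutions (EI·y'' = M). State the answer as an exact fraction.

Load 1 — triangular load w₀=17 kN/m (0→w₀ over full span):
  y_1 = -w₀x(7L⁴-10L²x²+3x⁴)/(360LEI) = -17·8·(7·16⁴-10·16²·8²+3·8⁴)/(360·16·50000) = -272/1875 m
Load 2 — applied couple M₀=3 kN·m at a=32/3 m (b=L-a=16/3):
  y_2 = (M₀x³/(6L)+C₁x)/EI  [x≤a] with C₁=M₀(3b²-L²)/(6L)=-16/3 = (3·8³/(6·16)+(-16/3)·8)/50000 = -1/1875 m
Load 3 — uniform load w=7 kN/m over full span:
  y_3 = -wx(L³-2Lx²+x³)/(24EI) = -7·8·(16³-2·16·8²+8³)/(24·50000) = -224/1875 m
Load 4 — point force P=16 kN at a=48/5 m (b=L-a=32/5):
  y_4 = -Pbx(L²-b²-x²)/(6LEI)  [x≤a] = -16·(32/5)·8·(16²-(32/5)²-8²)/(6·16·50000) = -30208/1171875 m
Superposition: y = Σ y_i = -113611/390625 m ≈ -0.290844 m

y(8) = -113611/390625 m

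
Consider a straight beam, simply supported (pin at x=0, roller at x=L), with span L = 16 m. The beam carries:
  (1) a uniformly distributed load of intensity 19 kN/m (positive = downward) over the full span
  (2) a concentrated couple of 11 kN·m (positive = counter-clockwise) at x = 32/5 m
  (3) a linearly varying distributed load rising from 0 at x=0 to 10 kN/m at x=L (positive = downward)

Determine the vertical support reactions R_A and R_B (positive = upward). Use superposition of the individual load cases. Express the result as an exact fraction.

Load 1 — uniform load w=19 kN/m over full span:
  R_A = wL/2 = 19·16/2 = 152 kN
  R_B = wL/2 = 19·16/2 = 152 kN
Load 2 — applied couple M₀=11 kN·m at a=32/5 m (b=L-a=48/5):
  R_A = M₀/L = 11/16 kN
  R_B = -M₀/L = -11/16 kN
Load 3 — triangular load w₀=10 kN/m (0→w₀ over full span):
  R_A = w₀L/6 = 10·16/6 = 80/3 kN
  R_B = w₀L/3 = 10·16/3 = 160/3 kN
Superposition: R_A = 8609/48 kN, R_B = 9823/48 kN

R_A = 8609/48 kN, R_B = 9823/48 kN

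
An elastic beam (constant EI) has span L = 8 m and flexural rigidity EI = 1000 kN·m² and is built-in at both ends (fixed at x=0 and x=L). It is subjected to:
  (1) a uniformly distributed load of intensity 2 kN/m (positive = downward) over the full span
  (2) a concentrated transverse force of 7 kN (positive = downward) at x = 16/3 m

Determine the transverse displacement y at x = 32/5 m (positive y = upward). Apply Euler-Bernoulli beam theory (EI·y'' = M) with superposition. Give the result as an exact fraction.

y(32/5) = -100096/6328125 m

Load 1 — uniform load w=2 kN/m over full span:
  y_1 = -wx²(L-x)²/(24EI) = -2·(32/5)²·(8-(32/5))²/(24·1000) = -2048/234375 m
Load 2 — point force P=7 kN at a=16/3 m (b=L-a=8/3):
  y_2 = -Pa²(L-x)²(3bL-(3b+a)(L-x))/(6L³EI)  [x>a] = -7·(16/3)²·(8-(32/5))²·(3·(8/3)·8-(3·(8/3)+(16/3))·(8-(32/5)))/(6·8³·1000) = -1792/253125 m
Superposition: y = Σ y_i = -100096/6328125 m ≈ -0.015818 m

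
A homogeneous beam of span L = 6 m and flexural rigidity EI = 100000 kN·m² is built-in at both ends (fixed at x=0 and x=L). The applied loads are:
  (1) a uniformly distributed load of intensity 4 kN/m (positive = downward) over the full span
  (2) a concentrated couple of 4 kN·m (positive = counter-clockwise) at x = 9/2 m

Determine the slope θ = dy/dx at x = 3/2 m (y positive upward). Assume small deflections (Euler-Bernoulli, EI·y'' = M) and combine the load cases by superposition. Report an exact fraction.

θ(3/2) = -249/3200000 rad

Load 1 — uniform load w=4 kN/m over full span:
  θ_1 = -wx(L-x)(L-2x)/(12EI) = -4·(3/2)·(6-(3/2))·(6-2·(3/2))/(12·100000) = -27/400000 rad
Load 2 — applied couple M₀=4 kN·m at a=9/2 m (b=L-a=3/2):
  θ_2 = (R_Ax²/2 - M_Ax)/EI  [x≤a] with R_A=3/4, M_A=5/4 = ((3/4)·(3/2)²/2 - (5/4)·(3/2))/100000 = -33/3200000 rad
Superposition: θ = Σ θ_i = -249/3200000 rad ≈ -0.000078 rad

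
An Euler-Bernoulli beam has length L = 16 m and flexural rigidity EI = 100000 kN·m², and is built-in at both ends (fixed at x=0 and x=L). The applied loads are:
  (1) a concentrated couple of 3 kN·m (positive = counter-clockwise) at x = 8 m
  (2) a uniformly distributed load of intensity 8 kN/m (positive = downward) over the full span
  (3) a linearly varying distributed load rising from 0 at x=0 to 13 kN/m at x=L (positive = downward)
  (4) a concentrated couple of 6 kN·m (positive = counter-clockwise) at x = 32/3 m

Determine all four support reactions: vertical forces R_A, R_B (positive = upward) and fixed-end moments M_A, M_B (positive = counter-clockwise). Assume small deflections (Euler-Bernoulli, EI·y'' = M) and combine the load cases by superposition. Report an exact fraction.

Load 1 — applied couple M₀=3 kN·m at a=8 m (b=L-a=8):
  R_A = 6M₀ab/L³ = 6·3·8·8/16³ = 9/32 kN
  M_A = M₀b(2a-b)/L² = 3·8·(2·8-8)/16² = 3/4 kN·m
  R_B = -6M₀ab/L³ = -6·3·8·8/16³ = -9/32 kN
  M_B = M₀a(2b-a)/L² = 3·8·(2·8-8)/16² = 3/4 kN·m
Load 2 — uniform load w=8 kN/m over full span:
  R_A = wL/2 = 8·16/2 = 64 kN
  M_A = wL²/12 = 8·16²/12 = 512/3 kN·m
  R_B = wL/2 = 8·16/2 = 64 kN
  M_B = -wL²/12 = -8·16²/12 = -512/3 kN·m
Load 3 — triangular load w₀=13 kN/m (0→w₀ over full span):
  R_A = 3w₀L/20 = 3·13·16/20 = 156/5 kN
  M_A = w₀L²/30 = 13·16²/30 = 1664/15 kN·m
  R_B = 7w₀L/20 = 7·13·16/20 = 364/5 kN
  M_B = -w₀L²/20 = -13·16²/20 = -832/5 kN·m
Load 4 — applied couple M₀=6 kN·m at a=32/3 m (b=L-a=16/3):
  R_A = 6M₀ab/L³ = 6·6·(32/3)·(16/3)/16³ = 1/2 kN
  M_A = M₀b(2a-b)/L² = 6·(16/3)·(2·(32/3)-(16/3))/16² = 2 kN·m
  R_B = -6M₀ab/L³ = -6·6·(32/3)·(16/3)/16³ = -1/2 kN
  M_B = M₀a(2b-a)/L² = 6·(32/3)·(2·(16/3)-(32/3))/16² = 0 kN·m
Superposition: R_A = 15357/160 kN, M_A = 5687/20 kN·m, R_B = 21763/160 kN, M_B = -20179/60 kN·m

R_A = 15357/160 kN, M_A = 5687/20 kN·m, R_B = 21763/160 kN, M_B = -20179/60 kN·m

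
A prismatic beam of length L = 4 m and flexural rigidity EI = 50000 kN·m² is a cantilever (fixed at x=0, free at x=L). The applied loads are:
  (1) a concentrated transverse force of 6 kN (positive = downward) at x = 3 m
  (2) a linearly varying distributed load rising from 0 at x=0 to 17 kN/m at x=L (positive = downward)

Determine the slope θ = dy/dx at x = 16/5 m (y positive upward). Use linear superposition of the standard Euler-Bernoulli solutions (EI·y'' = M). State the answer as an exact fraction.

θ(16/5) = -303041/93750000 rad

Load 1 — point force P=6 kN at a=3 m (b=L-a=1):
  θ_1 = -Pa²/(2EI)  [x>a] = -6·3²/(2·50000) = -27/50000 rad
Load 2 — triangular load w₀=17 kN/m (0→w₀ over full span):
  θ_2 = (w₀Lx²/4-w₀L²x/3-w₀x⁴/(24L))/EI = (17·4·(16/5)²/4-17·4²·(16/5)/3-17·(16/5)⁴/(24·4))/50000 = -15776/5859375 rad
Superposition: θ = Σ θ_i = -303041/93750000 rad ≈ -0.003232 rad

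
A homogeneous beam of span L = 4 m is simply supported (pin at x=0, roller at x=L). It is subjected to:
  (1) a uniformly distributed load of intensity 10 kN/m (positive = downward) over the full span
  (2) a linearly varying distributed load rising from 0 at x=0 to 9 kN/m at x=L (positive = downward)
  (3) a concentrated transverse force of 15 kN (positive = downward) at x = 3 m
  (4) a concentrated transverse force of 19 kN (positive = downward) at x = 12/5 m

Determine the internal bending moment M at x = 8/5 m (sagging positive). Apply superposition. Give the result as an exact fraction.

Load 1 — uniform load w=10 kN/m over full span:
  M_1 = wx(L-x)/2 = 10·(8/5)·(4-(8/5))/2 = 96/5 kN·m
Load 2 — triangular load w₀=9 kN/m (0→w₀ over full span):
  M_2 = w₀Lx/6 - w₀x³/(6L) = 9·4·(8/5)/6 - 9·(8/5)³/(6·4) = 1008/125 kN·m
Load 3 — point force P=15 kN at a=3 m (b=L-a=1):
  M_3 = Pbx/L  [x≤a] = 15·1·(8/5)/4 = 6 kN·m
Load 4 — point force P=19 kN at a=12/5 m (b=L-a=8/5):
  M_4 = Pbx/L  [x≤a] = 19·(8/5)·(8/5)/4 = 304/25 kN·m
Superposition: M = Σ M_i = 5678/125 kN·m ≈ 45.424000 kN·m

M(8/5) = 5678/125 kN·m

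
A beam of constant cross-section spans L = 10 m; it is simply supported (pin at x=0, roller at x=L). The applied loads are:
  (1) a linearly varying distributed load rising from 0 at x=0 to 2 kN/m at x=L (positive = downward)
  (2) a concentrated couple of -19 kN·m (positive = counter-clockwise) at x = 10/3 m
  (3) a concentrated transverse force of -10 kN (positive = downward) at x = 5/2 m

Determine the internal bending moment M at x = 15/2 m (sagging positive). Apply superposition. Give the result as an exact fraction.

M(15/2) = 151/16 kN·m

Load 1 — triangular load w₀=2 kN/m (0→w₀ over full span):
  M_1 = w₀Lx/6 - w₀x³/(6L) = 2·10·(15/2)/6 - 2·(15/2)³/(6·10) = 175/16 kN·m
Load 2 — applied couple M₀=-19 kN·m at a=10/3 m (b=L-a=20/3):
  M_2 = M₀x/L - M₀  [x>a] = (-19)·(15/2)/10 - (-19) = 19/4 kN·m
Load 3 — point force P=-10 kN at a=5/2 m (b=L-a=15/2):
  M_3 = Pa(L-x)/L  [x>a] = (-10)·(5/2)·(10-(15/2))/10 = -25/4 kN·m
Superposition: M = Σ M_i = 151/16 kN·m ≈ 9.437500 kN·m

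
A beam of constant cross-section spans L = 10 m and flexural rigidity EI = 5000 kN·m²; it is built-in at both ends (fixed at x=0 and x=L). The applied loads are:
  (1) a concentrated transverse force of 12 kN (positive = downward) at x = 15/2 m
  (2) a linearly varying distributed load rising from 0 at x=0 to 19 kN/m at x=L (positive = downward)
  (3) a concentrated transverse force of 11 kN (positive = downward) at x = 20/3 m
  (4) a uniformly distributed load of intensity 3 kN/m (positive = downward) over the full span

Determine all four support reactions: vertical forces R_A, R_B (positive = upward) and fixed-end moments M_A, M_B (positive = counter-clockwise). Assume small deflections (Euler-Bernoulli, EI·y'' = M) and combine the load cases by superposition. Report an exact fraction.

R_A = 10417/216 kN, M_A = 22055/216 kN·m, R_B = 21551/216 kN, M_B = -33085/216 kN·m

Load 1 — point force P=12 kN at a=15/2 m (b=L-a=5/2):
  R_A = Pb²(3a+b)/L³ = 12·(5/2)²·(3·(15/2)+(5/2))/10³ = 15/8 kN
  M_A = Pab²/L² = 12·(15/2)·(5/2)²/10² = 45/8 kN·m
  R_B = Pa²(a+3b)/L³ = 12·(15/2)²·((15/2)+3·(5/2))/10³ = 81/8 kN
  M_B = -Pa²b/L² = -12·(15/2)²·(5/2)/10² = -135/8 kN·m
Load 2 — triangular load w₀=19 kN/m (0→w₀ over full span):
  R_A = 3w₀L/20 = 3·19·10/20 = 57/2 kN
  M_A = w₀L²/30 = 19·10²/30 = 190/3 kN·m
  R_B = 7w₀L/20 = 7·19·10/20 = 133/2 kN
  M_B = -w₀L²/20 = -19·10²/20 = -95 kN·m
Load 3 — point force P=11 kN at a=20/3 m (b=L-a=10/3):
  R_A = Pb²(3a+b)/L³ = 11·(10/3)²·(3·(20/3)+(10/3))/10³ = 77/27 kN
  M_A = Pab²/L² = 11·(20/3)·(10/3)²/10² = 220/27 kN·m
  R_B = Pa²(a+3b)/L³ = 11·(20/3)²·((20/3)+3·(10/3))/10³ = 220/27 kN
  M_B = -Pa²b/L² = -11·(20/3)²·(10/3)/10² = -440/27 kN·m
Load 4 — uniform load w=3 kN/m over full span:
  R_A = wL/2 = 3·10/2 = 15 kN
  M_A = wL²/12 = 3·10²/12 = 25 kN·m
  R_B = wL/2 = 3·10/2 = 15 kN
  M_B = -wL²/12 = -3·10²/12 = -25 kN·m
Superposition: R_A = 10417/216 kN, M_A = 22055/216 kN·m, R_B = 21551/216 kN, M_B = -33085/216 kN·m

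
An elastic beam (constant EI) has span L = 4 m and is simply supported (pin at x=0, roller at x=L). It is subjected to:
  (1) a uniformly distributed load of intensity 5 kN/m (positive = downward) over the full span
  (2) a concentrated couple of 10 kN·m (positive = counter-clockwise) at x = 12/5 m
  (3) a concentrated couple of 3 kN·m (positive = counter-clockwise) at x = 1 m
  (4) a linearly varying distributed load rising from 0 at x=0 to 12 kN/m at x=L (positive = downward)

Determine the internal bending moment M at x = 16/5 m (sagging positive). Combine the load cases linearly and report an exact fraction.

Load 1 — uniform load w=5 kN/m over full span:
  M_1 = wx(L-x)/2 = 5·(16/5)·(4-(16/5))/2 = 32/5 kN·m
Load 2 — applied couple M₀=10 kN·m at a=12/5 m (b=L-a=8/5):
  M_2 = M₀x/L - M₀  [x>a] = 10·(16/5)/4 - 10 = -2 kN·m
Load 3 — applied couple M₀=3 kN·m at a=1 m (b=L-a=3):
  M_3 = M₀x/L - M₀  [x>a] = 3·(16/5)/4 - 3 = -3/5 kN·m
Load 4 — triangular load w₀=12 kN/m (0→w₀ over full span):
  M_4 = w₀Lx/6 - w₀x³/(6L) = 12·4·(16/5)/6 - 12·(16/5)³/(6·4) = 1152/125 kN·m
Superposition: M = Σ M_i = 1627/125 kN·m ≈ 13.016000 kN·m

M(16/5) = 1627/125 kN·m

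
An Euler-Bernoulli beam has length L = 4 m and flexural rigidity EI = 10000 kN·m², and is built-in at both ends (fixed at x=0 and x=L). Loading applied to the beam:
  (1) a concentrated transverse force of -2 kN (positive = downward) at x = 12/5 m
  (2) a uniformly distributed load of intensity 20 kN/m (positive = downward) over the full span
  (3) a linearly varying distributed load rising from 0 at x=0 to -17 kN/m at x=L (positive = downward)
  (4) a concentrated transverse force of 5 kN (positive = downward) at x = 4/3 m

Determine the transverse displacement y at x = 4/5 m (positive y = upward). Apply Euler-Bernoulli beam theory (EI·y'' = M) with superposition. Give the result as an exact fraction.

y(4/5) = -305744/791015625 m

Load 1 — point force P=-2 kN at a=12/5 m (b=L-a=8/5):
  y_1 = -Pb²x²(3aL-(3a+b)x)/(6L³EI)  [x≤a] = -(-2)·(8/5)²·(4/5)²·(3·(12/5)·4-(3·(12/5)+(8/5))·(4/5))/(6·4³·10000) = 544/29296875 m
Load 2 — uniform load w=20 kN/m over full span:
  y_2 = -wx²(L-x)²/(24EI) = -20·(4/5)²·(4-(4/5))²/(24·10000) = -128/234375 m
Load 3 — triangular load w₀=-17 kN/m (0→w₀ over full span):
  y_3 = -w₀x²(L-x)²(x+2L)/(120LEI) = -(-17)·(4/5)²·(4-(4/5))²·((4/5)+2·4)/(120·4·10000) = 5984/29296875 m
Load 4 — point force P=5 kN at a=4/3 m (b=L-a=8/3):
  y_4 = -Pb²x²(3aL-(3a+b)x)/(6L³EI)  [x≤a] = -5·(8/3)²·(4/5)²·(3·(4/3)·4-(3·(4/3)+(8/3))·(4/5))/(6·4³·10000) = -16/253125 m
Superposition: y = Σ y_i = -305744/791015625 m ≈ -0.000387 m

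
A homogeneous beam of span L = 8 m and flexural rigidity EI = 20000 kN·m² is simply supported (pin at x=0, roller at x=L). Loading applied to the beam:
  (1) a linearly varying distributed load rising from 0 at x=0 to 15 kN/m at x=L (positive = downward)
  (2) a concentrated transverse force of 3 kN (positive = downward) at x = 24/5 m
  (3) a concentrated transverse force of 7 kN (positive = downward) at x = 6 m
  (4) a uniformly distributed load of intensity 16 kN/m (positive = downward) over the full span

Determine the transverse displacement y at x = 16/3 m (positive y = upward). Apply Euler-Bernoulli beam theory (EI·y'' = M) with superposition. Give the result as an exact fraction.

Load 1 — triangular load w₀=15 kN/m (0→w₀ over full span):
  y_1 = -w₀x(7L⁴-10L²x²+3x⁴)/(360LEI) = -15·(16/3)·(7·8⁴-10·8²·(16/3)²+3·(16/3)⁴)/(360·8·20000) = -544/30375 m
Load 2 — point force P=3 kN at a=24/5 m (b=L-a=16/5):
  y_2 = -Pa(L-x)(2Lx-a²-x²)/(6LEI)  [x>a] = -3·(24/5)·(8-(16/3))·(2·8·(16/3)-(24/5)²-(16/3)²)/(6·8·20000) = -952/703125 m
Load 3 — point force P=7 kN at a=6 m (b=L-a=2):
  y_3 = -Pbx(L²-b²-x²)/(6LEI)  [x≤a] = -7·2·(16/3)·(8²-2²-(16/3)²)/(6·8·20000) = -497/202500 m
Load 4 — uniform load w=16 kN/m over full span:
  y_4 = -wx(L³-2Lx²+x³)/(24EI) = -16·(16/3)·(8³-2·8·(16/3)²+(16/3)³)/(24·20000) = -5632/151875 m
Superposition: y = Σ y_i = -1488397/25312500 m ≈ -0.058801 m

y(16/3) = -1488397/25312500 m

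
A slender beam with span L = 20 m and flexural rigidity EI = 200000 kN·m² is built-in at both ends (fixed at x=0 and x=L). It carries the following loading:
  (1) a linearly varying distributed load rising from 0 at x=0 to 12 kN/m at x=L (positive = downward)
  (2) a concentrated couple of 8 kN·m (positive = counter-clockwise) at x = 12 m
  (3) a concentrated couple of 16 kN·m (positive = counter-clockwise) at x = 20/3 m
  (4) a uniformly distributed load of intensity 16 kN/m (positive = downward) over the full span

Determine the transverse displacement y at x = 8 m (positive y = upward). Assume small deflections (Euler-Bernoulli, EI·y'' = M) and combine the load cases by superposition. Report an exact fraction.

Load 1 — triangular load w₀=12 kN/m (0→w₀ over full span):
  y_1 = -w₀x²(L-x)²(x+2L)/(120LEI) = -12·8²·(20-8)²·(8+2·20)/(120·20·200000) = -864/78125 m
Load 2 — applied couple M₀=8 kN·m at a=12 m (b=L-a=8):
  y_2 = (R_Ax³/6 - M_Ax²/2)/EI  [x≤a] with R_A=72/125, M_A=64/25 = ((72/125)·8³/6 - (64/25)·8²/2)/200000 = -64/390625 m
Load 3 — applied couple M₀=16 kN·m at a=20/3 m (b=L-a=40/3):
  y_3 = (R_Ax³/6 - M_Ax²/2 - M₀(x-a)²/2)/EI  [x>a] with R_A=16/15, M_A=0 = ((16/15)·8³/6 - 0·8²/2 - 16·(8-(20/3))²/2)/200000 = 6/15625 m
Load 4 — uniform load w=16 kN/m over full span:
  y_4 = -wx²(L-x)²/(24EI) = -16·8²·(20-8)²/(24·200000) = -96/3125 m
Superposition: y = Σ y_i = -16234/390625 m ≈ -0.041559 m

y(8) = -16234/390625 m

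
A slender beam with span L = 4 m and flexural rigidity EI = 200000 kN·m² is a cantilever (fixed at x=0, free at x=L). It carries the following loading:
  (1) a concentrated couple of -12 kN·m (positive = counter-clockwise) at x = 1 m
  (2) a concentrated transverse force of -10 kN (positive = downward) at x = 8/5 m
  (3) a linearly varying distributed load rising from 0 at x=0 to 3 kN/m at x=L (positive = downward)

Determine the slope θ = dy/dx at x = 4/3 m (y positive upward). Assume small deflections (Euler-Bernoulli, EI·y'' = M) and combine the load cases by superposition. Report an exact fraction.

θ(4/3) = -317/4050000 rad

Load 1 — applied couple M₀=-12 kN·m at a=1 m (b=L-a=3):
  θ_1 = M₀a/EI  [x>a] = (-12)·1/200000 = -3/50000 rad
Load 2 — point force P=-10 kN at a=8/5 m (b=L-a=12/5):
  θ_2 = -Px(2a-x)/(2EI)  [x≤a] = -(-10)·(4/3)·(2·(8/5)-(4/3))/(2·200000) = 7/112500 rad
Load 3 — triangular load w₀=3 kN/m (0→w₀ over full span):
  θ_3 = (w₀Lx²/4-w₀L²x/3-w₀x⁴/(24L))/EI = (3·4·(4/3)²/4-3·4²·(4/3)/3-3·(4/3)⁴/(24·4))/200000 = -163/2025000 rad
Superposition: θ = Σ θ_i = -317/4050000 rad ≈ -0.000078 rad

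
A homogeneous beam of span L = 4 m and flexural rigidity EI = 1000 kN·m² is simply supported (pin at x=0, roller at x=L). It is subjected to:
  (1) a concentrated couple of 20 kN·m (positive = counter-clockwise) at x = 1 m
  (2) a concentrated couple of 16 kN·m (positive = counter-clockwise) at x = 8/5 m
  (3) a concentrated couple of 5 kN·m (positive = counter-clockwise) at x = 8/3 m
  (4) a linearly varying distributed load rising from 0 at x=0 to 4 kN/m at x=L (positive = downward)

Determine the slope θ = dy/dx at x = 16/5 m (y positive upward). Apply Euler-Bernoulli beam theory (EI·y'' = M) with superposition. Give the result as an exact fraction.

Load 1 — applied couple M₀=20 kN·m at a=1 m (b=L-a=3):
  θ_1 = (M₀x²/(2L)-M₀(x-a)+C₁)/EI  [x>a] with C₁=M₀(3b²-L²)/(6L)=55/6 = (20·(16/5)²/(2·4)-20·((16/5)-1)+(55/6))/1000 = -277/30000 rad
Load 2 — applied couple M₀=16 kN·m at a=8/5 m (b=L-a=12/5):
  θ_2 = (M₀x²/(2L)-M₀(x-a)+C₁)/EI  [x>a] with C₁=M₀(3b²-L²)/(6L)=64/75 = (16·(16/5)²/(2·4)-16·((16/5)-(8/5))+(64/75))/1000 = -8/1875 rad
Load 3 — applied couple M₀=5 kN·m at a=8/3 m (b=L-a=4/3):
  θ_3 = (M₀x²/(2L)-M₀(x-a)+C₁)/EI  [x>a] with C₁=M₀(3b²-L²)/(6L)=-20/9 = (5·(16/5)²/(2·4)-5·((16/5)-(8/3))+(-20/9))/1000 = 17/11250 rad
Load 4 — triangular load w₀=4 kN/m (0→w₀ over full span):
  θ_4 = -w₀(7L⁴-30L²x²+15x⁴)/(360LEI) = -4·(7·4⁴-30·4²·(16/5)²+15·(16/5)⁴)/(360·4·1000) = 3028/703125 rad
Superposition: θ = Σ θ_i = -9603/1250000 rad ≈ -0.007682 rad

θ(16/5) = -9603/1250000 rad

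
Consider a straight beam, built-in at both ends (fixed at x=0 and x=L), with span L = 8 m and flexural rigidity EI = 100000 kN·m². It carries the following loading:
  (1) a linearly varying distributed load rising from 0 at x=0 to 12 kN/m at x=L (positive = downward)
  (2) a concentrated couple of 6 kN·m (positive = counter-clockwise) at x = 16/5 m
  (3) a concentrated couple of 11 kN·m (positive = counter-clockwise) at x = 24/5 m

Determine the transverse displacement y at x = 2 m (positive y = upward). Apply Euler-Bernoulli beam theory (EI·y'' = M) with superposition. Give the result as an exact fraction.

y(2) = -23/62500 m

Load 1 — triangular load w₀=12 kN/m (0→w₀ over full span):
  y_1 = -w₀x²(L-x)²(x+2L)/(120LEI) = -12·2²·(8-2)²·(2+2·8)/(120·8·100000) = -81/250000 m
Load 2 — applied couple M₀=6 kN·m at a=16/5 m (b=L-a=24/5):
  y_2 = (R_Ax³/6 - M_Ax²/2)/EI  [x≤a] with R_A=27/25, M_A=18/25 = ((27/25)·2³/6 - (18/25)·2²/2)/100000 = 0 m
Load 3 — applied couple M₀=11 kN·m at a=24/5 m (b=L-a=16/5):
  y_3 = (R_Ax³/6 - M_Ax²/2)/EI  [x≤a] with R_A=99/50, M_A=88/25 = ((99/50)·2³/6 - (88/25)·2²/2)/100000 = -11/250000 m
Superposition: y = Σ y_i = -23/62500 m ≈ -0.000368 m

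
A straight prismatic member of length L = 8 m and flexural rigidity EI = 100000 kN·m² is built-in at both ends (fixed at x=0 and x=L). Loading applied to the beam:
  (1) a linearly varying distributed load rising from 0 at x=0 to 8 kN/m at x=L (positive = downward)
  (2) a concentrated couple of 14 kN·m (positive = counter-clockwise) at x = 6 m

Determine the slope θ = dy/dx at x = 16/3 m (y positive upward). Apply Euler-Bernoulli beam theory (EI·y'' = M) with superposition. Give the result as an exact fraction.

θ(16/3) = 10003/60750000 rad

Load 1 — triangular load w₀=8 kN/m (0→w₀ over full span):
  θ_1 = -w₀(2x(L-x)(L-2x)(x+2L)+x²(L-x)²)/(120LEI) = -8·(2·(16/3)·(8-(16/3))·(8-2·(16/3))·((16/3)+2·8)+(16/3)²·(8-(16/3))²)/(120·8·100000) = 448/3796875 rad
Load 2 — applied couple M₀=14 kN·m at a=6 m (b=L-a=2):
  θ_2 = (R_Ax²/2 - M_Ax)/EI  [x≤a] with R_A=63/32, M_A=35/8 = ((63/32)·(16/3)²/2 - (35/8)·(16/3))/100000 = 7/150000 rad
Superposition: θ = Σ θ_i = 10003/60750000 rad ≈ 0.000165 rad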